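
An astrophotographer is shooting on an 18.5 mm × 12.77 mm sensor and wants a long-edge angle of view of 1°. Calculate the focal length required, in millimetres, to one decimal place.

From α = 2·arctan(w/2f) we get f = w / (2·tan(α/2)).
With w = 18.5 mm and α/2 = 0.5°, tan(α/2) ≈ 0.00873, so f ≈ 18.5 / 0.01745 ≈ 1059.9450 mm.

1059.9 mm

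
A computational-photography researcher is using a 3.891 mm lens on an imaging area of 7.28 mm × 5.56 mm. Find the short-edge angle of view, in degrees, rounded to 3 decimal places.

Angle of view α = 2·arctan(h/2f) with h = 5.56 mm and f = 3.891 mm.
h/2f = 0.71447; arctan(0.71447) ≈ 35.5446°, so α ≈ 71.0893°.

71.089°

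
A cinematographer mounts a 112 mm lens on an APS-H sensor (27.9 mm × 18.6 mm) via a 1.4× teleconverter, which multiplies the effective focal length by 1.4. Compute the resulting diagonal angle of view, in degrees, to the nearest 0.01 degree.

12.21°

Effective focal length f = 112 × 1.4 = 156.8 mm.
Sensor diagonal = √(27.9² + 18.6²) = √1124.3700 ≈ 33.5316 mm.
α = 2·arctan(33.532 / (2 × 156.8)) = 2·arctan(0.10692) ≈ 12.2063°.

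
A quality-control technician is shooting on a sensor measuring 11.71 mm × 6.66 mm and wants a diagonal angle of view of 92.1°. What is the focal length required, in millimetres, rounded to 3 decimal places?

6.493 mm

Sensor diagonal = √(11.71² + 6.66²) = √181.4797 ≈ 13.4714 mm.
From α = 2·arctan(d/2f) we get f = d / (2·tan(α/2)).
With d = 13.4714 mm and α/2 = 46.05°, tan(α/2) ≈ 1.03734, so f ≈ 13.4714 / 2.07468 ≈ 6.4933 mm.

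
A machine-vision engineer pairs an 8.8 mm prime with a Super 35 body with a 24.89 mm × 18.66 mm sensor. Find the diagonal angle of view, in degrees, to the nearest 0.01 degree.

Sensor diagonal = √(24.89² + 18.66²) = √967.7077 ≈ 31.1080 mm.
Angle of view α = 2·arctan(d/2f) with d = 31.1080 mm and f = 8.8 mm.
d/2f = 1.76750; arctan(1.76750) ≈ 60.5001°, so α ≈ 121.0002°.

121.00°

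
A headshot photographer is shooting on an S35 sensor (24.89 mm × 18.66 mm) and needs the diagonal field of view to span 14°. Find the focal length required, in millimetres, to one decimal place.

126.7 mm

Sensor diagonal = √(24.89² + 18.66²) = √967.7077 ≈ 31.1080 mm.
From α = 2·arctan(d/2f) we get f = d / (2·tan(α/2)).
With d = 31.1080 mm and α/2 = 7°, tan(α/2) ≈ 0.12278, so f ≈ 31.1080 / 0.24557 ≈ 126.6772 mm.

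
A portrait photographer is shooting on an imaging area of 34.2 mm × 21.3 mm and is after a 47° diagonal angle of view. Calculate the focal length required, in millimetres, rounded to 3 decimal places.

Sensor diagonal = √(34.2² + 21.3²) = √1623.3300 ≈ 40.2906 mm.
From α = 2·arctan(d/2f) we get f = d / (2·tan(α/2)).
With d = 40.2906 mm and α/2 = 23.5°, tan(α/2) ≈ 0.43481, so f ≈ 40.2906 / 0.86962 ≈ 46.3310 mm.

46.331 mm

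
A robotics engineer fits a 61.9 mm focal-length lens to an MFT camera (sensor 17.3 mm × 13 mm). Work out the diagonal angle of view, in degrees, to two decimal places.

19.83°

Sensor diagonal = √(17.3² + 13²) = √468.2900 ≈ 21.6400 mm.
Angle of view α = 2·arctan(d/2f) with d = 21.6400 mm and f = 61.9 mm.
d/2f = 0.17480; arctan(0.17480) ≈ 9.9150°, so α ≈ 19.8300°.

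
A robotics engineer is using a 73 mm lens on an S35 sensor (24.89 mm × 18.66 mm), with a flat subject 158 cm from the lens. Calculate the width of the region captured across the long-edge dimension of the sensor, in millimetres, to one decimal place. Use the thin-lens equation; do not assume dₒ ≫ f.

513.8 mm

dₒ: 158 cm = 1580 mm.
Similar triangles through the lens centre give W/dₒ = w/dᵢ; with 1/f = 1/dₒ + 1/dᵢ this gives W = w·(dₒ − f)/f.
W = 24.89 mm × (1580 − 73) / 73 = 24.89 × 20.6438 ≈ 513.825 mm.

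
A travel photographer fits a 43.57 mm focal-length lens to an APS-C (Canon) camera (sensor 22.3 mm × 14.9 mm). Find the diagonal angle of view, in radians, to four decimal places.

Sensor diagonal = √(22.3² + 14.9²) = √719.3000 ≈ 26.8198 mm.
Angle of view α = 2·arctan(d/2f) with d = 26.8198 mm and f = 43.57 mm.
d/2f = 0.30778; arctan(0.30778) ≈ 0.2986 rad, so α ≈ 0.5972 rad.

0.5972 rad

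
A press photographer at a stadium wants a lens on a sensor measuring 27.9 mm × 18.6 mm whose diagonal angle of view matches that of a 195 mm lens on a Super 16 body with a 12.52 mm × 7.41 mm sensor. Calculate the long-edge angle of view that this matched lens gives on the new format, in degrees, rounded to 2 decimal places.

3.56°

Sensor diagonal = √(12.52² + 7.41²) = √211.6585 ≈ 14.5485 mm.
Sensor diagonal = √(27.9² + 18.6²) = √1124.3700 ≈ 33.5316 mm.
Equal diagonal AOV ⇒ f₂ = f₁ · 33.5316/14.5485 = 195 × 2.30482 ≈ 449.4396 mm.
Long-edge AOV on the new format = 2·arctan(27.9 / (2 × 449.4396)) = 2·arctan(0.03104) ≈ 3.5556°.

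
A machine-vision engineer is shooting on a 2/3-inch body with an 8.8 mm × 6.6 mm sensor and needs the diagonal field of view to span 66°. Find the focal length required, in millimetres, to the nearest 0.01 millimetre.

Sensor diagonal = √(8.8² + 6.6²) = √121.0000 ≈ 11.0000 mm.
From α = 2·arctan(d/2f) we get f = d / (2·tan(α/2)).
With d = 11.0000 mm and α/2 = 33°, tan(α/2) ≈ 0.64941, so f ≈ 11.0000 / 1.29882 ≈ 8.4693 mm.

8.47 mm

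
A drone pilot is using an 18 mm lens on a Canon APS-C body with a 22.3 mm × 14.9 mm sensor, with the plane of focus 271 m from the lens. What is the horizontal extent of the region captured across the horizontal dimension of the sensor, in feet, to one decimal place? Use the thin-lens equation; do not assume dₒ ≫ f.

dₒ: 271 m = 271000 mm.
Similar triangles through the lens centre give W/dₒ = w/dᵢ; with 1/f = 1/dₒ + 1/dᵢ this gives W = w·(dₒ − f)/f.
W = 22.3 mm × (271000 − 18) / 18 = 22.3 × 15054.5556 ≈ 335716.589 mm = 335716.589/304.8 ft = 1101.43 ft.

1101.4 ft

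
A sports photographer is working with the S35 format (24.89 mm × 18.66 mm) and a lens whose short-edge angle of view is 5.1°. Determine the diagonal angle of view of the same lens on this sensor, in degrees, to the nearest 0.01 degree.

8.49°

From the short-edge AOV: f = 18.66 / (2·tan(2.55°)) = 18.66 / 0.08907 ≈ 209.4967 mm.
Sensor diagonal = √(24.89² + 18.66²) = √967.7077 ≈ 31.1080 mm.
Diagonal AOV = 2·arctan(31.1080 / (2 × 209.4967)) = 2·arctan(0.07424) ≈ 8.4922°.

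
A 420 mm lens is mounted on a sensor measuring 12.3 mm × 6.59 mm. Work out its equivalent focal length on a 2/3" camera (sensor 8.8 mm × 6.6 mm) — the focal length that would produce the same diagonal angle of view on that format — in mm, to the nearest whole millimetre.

Sensor diagonal = √(12.3² + 6.59²) = √194.7181 ≈ 13.9541 mm.
Sensor diagonal = √(8.8² + 6.6²) = √121.0000 ≈ 11.0000 mm.
Equal angle of view means equal diagonal/f ratio, so f₂ = f₁ · (diagonal₂/diagonal₁) = 420 × 11.0000/13.9541.
f₂ = 420 × 0.78830 ≈ 331.084 mm.

331 mm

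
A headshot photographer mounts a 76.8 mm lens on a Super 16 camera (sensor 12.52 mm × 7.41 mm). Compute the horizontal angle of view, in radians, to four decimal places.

0.1627 rad

Angle of view α = 2·arctan(w/2f) with w = 12.52 mm and f = 76.8 mm.
w/2f = 0.08151; arctan(0.08151) ≈ 0.0813 rad, so α ≈ 0.1627 rad.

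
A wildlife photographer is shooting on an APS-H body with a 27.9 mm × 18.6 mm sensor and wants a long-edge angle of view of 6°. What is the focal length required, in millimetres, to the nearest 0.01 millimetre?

From α = 2·arctan(w/2f) we get f = w / (2·tan(α/2)).
With w = 27.9 mm and α/2 = 3°, tan(α/2) ≈ 0.05241, so f ≈ 27.9 / 0.10482 ≈ 266.1819 mm.

266.18 mm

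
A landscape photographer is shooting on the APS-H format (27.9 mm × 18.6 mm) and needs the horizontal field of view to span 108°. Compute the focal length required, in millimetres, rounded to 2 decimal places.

10.14 mm

From α = 2·arctan(w/2f) we get f = w / (2·tan(α/2)).
With w = 27.9 mm and α/2 = 54°, tan(α/2) ≈ 1.37638, so f ≈ 27.9 / 2.75276 ≈ 10.1353 mm.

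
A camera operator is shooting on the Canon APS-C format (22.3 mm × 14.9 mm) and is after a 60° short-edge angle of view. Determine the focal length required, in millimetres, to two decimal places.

From α = 2·arctan(h/2f) we get f = h / (2·tan(α/2)).
With h = 14.9 mm and α/2 = 30°, tan(α/2) ≈ 0.57735, so f ≈ 14.9 / 1.15470 ≈ 12.9038 mm.

12.90 mm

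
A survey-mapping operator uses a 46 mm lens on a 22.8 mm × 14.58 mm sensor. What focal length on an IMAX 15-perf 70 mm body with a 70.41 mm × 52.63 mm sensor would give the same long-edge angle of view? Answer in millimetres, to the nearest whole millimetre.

Equal angle of view means equal width/f ratio, so f₂ = f₁ · (width₂/width₁) = 46 × 70.41/22.8.
f₂ = 46 × 3.08816 ≈ 142.055 mm.

142 mm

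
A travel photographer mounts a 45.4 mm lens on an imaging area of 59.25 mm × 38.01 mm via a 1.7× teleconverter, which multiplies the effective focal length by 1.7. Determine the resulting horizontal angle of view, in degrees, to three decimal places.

Effective focal length f = 45.4 × 1.7 = 77.18 mm.
α = 2·arctan(59.25 / (2 × 77.18)) = 2·arctan(0.38384) ≈ 41.9979°.

41.998°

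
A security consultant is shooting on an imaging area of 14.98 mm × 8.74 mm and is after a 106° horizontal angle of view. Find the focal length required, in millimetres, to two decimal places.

5.64 mm

From α = 2·arctan(w/2f) we get f = w / (2·tan(α/2)).
With w = 14.98 mm and α/2 = 53°, tan(α/2) ≈ 1.32704, so f ≈ 14.98 / 2.65409 ≈ 5.6441 mm.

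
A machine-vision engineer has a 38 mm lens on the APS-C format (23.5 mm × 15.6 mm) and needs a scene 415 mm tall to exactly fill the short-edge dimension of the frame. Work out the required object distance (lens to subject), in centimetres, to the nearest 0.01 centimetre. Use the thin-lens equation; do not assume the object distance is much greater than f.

104.89 cm

Magnification m = h/W = dᵢ/dₒ; combined with 1/f = 1/dₒ + 1/dᵢ this gives dₒ = f·(1 + W/h).
dₒ = 38 mm × (1 + 415/15.6) = 38 × 27.6026 ≈ 1048.897 mm = 104.89 cm.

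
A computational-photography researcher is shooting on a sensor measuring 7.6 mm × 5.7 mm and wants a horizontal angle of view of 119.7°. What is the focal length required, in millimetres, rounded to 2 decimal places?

2.21 mm

From α = 2·arctan(w/2f) we get f = w / (2·tan(α/2)).
With w = 7.6 mm and α/2 = 59.85°, tan(α/2) ≈ 1.72163, so f ≈ 7.6 / 3.44325 ≈ 2.2072 mm.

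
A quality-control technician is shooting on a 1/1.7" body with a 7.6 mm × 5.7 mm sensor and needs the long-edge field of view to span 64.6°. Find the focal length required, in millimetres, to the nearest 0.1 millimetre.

6.0 mm

From α = 2·arctan(w/2f) we get f = w / (2·tan(α/2)).
With w = 7.6 mm and α/2 = 32.3°, tan(α/2) ≈ 0.63217, so f ≈ 7.6 / 1.26435 ≈ 6.0110 mm.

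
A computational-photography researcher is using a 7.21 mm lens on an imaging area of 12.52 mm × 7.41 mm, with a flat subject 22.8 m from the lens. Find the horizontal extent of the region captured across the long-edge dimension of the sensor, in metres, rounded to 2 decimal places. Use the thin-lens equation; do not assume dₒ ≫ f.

39.58 m

dₒ: 22.8 m = 22800 mm.
Similar triangles through the lens centre give W/dₒ = w/dᵢ; with 1/f = 1/dₒ + 1/dᵢ this gives W = w·(dₒ − f)/f.
W = 12.52 mm × (22800 − 7.21) / 7.21 = 12.52 × 3161.2746 ≈ 39579.158 mm = 39.5792 m.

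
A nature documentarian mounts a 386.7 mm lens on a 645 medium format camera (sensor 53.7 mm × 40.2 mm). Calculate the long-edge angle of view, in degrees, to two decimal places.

Angle of view α = 2·arctan(w/2f) with w = 53.7 mm and f = 386.7 mm.
w/2f = 0.06943; arctan(0.06943) ≈ 3.9719°, so α ≈ 7.9438°.

7.94°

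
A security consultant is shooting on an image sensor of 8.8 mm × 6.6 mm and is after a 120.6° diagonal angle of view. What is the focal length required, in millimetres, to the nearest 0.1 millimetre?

3.1 mm

Sensor diagonal = √(8.8² + 6.6²) = √121.0000 ≈ 11.0000 mm.
From α = 2·arctan(d/2f) we get f = d / (2·tan(α/2)).
With d = 11.0000 mm and α/2 = 60.3°, tan(α/2) ≈ 1.75319, so f ≈ 11.0000 / 3.50637 ≈ 3.1371 mm.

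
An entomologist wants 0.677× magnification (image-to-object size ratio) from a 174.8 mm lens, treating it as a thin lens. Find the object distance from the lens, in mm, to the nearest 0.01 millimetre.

With m = dᵢ/dₒ and 1/f = 1/dₒ + 1/dᵢ, substituting dᵢ = m·dₒ gives 1/f = (1 + 1/m)/dₒ, hence dₒ = f·(1 + 1/m).
dₒ = 174.8 × (1 + 1/0.677) = 174.8 × 2.47710 ≈ 432.998 mm.

433.00 mm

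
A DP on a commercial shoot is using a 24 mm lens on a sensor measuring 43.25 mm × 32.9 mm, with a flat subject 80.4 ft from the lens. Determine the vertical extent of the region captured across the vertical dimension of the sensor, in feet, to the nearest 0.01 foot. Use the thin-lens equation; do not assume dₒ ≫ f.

dₒ: 80.4 ft × 304.8 mm/ft = 24505.92 mm.
Similar triangles through the lens centre give W/dₒ = h/dᵢ; with 1/f = 1/dₒ + 1/dᵢ this gives W = h·(dₒ − f)/f.
W = 32.9 mm × (24505.9 − 24) / 24 = 32.9 × 1020.0800 ≈ 33560.631 mm = 33560.631/304.8 ft = 110.107 ft.

110.11 ft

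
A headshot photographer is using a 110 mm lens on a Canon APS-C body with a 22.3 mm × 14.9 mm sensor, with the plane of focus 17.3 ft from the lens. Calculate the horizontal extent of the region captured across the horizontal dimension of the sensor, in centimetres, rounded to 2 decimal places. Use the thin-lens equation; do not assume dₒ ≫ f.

104.67 cm

dₒ: 17.3 ft × 304.8 mm/ft = 5273.04 mm.
Similar triangles through the lens centre give W/dₒ = w/dᵢ; with 1/f = 1/dₒ + 1/dᵢ this gives W = w·(dₒ − f)/f.
W = 22.3 mm × (5273.04 − 110) / 110 = 22.3 × 46.9367 ≈ 1046.689 mm = 104.669 cm.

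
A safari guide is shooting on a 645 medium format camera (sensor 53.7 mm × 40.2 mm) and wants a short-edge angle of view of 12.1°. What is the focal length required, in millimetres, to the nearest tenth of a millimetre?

From α = 2·arctan(h/2f) we get f = h / (2·tan(α/2)).
With h = 40.2 mm and α/2 = 6.05°, tan(α/2) ≈ 0.10599, so f ≈ 40.2 / 0.21197 ≈ 189.6466 mm.

189.6 mm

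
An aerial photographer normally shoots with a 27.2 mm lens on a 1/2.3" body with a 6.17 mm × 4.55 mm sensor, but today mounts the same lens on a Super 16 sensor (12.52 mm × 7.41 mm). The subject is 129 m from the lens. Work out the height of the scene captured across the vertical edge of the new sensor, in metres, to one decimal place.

35.1 m

The focal length stays 27.2 mm; the relevant sensor dimension is now h = 7.41 mm. Object distance dₒ = 129 m = 129000 mm.
Thin-lens field height W = h·(dₒ − f)/f = 7.41 × (129000 − 27.2)/27.2 ≈ 35135.605 mm = 35.1356 m.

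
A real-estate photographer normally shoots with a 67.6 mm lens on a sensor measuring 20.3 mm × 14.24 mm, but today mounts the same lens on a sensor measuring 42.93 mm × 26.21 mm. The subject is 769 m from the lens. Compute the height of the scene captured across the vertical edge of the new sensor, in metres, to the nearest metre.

298 m

The focal length stays 67.6 mm; the relevant sensor dimension is now h = 26.21 mm. Object distance dₒ = 769 m = 769000 mm.
Thin-lens field height W = h·(dₒ − f)/f = 26.21 × (769000 − 67.6)/67.6 ≈ 298131.926 mm = 298.132 m.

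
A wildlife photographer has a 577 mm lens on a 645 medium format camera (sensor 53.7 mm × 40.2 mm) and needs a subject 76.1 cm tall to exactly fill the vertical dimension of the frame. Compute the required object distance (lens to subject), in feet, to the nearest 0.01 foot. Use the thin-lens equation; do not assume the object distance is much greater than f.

W: 76.1 cm = 761 mm.
Magnification m = h/W = dᵢ/dₒ; combined with 1/f = 1/dₒ + 1/dᵢ this gives dₒ = f·(1 + W/h).
dₒ = 577 mm × (1 + 761/40.2) = 577 × 19.9303 ≈ 11499.811 mm = 11499.811/304.8 ft = 37.729 ft.

37.73 ft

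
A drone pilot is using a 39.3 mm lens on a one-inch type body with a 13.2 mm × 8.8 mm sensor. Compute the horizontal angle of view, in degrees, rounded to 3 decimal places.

19.066°

Angle of view α = 2·arctan(w/2f) with w = 13.2 mm and f = 39.3 mm.
w/2f = 0.16794; arctan(0.16794) ≈ 9.5332°, so α ≈ 19.0665°.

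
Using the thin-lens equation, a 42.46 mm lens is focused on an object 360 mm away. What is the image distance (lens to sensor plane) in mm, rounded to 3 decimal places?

48.138 mm

1/dᵢ = 1/f − 1/dₒ = 1/42.46 − 1/360 = 0.0207738 mm⁻¹.
dᵢ = 1/0.0207738 ≈ 48.1376 mm.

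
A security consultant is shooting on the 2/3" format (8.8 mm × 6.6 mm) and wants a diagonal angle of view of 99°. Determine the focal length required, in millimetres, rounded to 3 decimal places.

Sensor diagonal = √(8.8² + 6.6²) = √121.0000 ≈ 11.0000 mm.
From α = 2·arctan(d/2f) we get f = d / (2·tan(α/2)).
With d = 11.0000 mm and α/2 = 49.5°, tan(α/2) ≈ 1.17085, so f ≈ 11.0000 / 2.34170 ≈ 4.6974 mm.

4.697 mm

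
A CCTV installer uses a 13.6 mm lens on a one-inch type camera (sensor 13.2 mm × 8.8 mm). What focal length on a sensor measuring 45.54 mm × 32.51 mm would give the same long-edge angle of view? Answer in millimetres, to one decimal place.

Equal angle of view means equal width/f ratio, so f₂ = f₁ · (width₂/width₁) = 13.6 × 45.54/13.2.
f₂ = 13.6 × 3.45000 ≈ 46.920 mm.

46.9 mm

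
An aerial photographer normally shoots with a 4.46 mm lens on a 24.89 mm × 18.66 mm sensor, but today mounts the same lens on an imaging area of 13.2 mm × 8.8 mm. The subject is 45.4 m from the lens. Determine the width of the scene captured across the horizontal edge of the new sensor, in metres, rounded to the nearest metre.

134 m

The focal length stays 4.46 mm; the relevant sensor dimension is now w = 13.2 mm. Object distance dₒ = 45.4 m = 45400 mm.
Thin-lens field width W = w·(dₒ − f)/f = 13.2 × (45400 − 4.46)/4.46 ≈ 134354.513 mm = 134.355 m.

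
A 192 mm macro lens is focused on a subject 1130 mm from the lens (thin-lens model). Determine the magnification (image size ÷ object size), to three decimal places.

0.205×

Thin lens: 1/f = 1/dₒ + 1/dᵢ → 1/dᵢ = 1/192 − 1/1130 = 0.0043234 mm⁻¹, so dᵢ ≈ 231.3006 mm.
Magnification m = dᵢ/dₒ = 231.3006/1130 ≈ 0.20469.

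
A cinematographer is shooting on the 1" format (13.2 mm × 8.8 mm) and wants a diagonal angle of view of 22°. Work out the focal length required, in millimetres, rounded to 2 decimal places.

Sensor diagonal = √(13.2² + 8.8²) = √251.6800 ≈ 15.8644 mm.
From α = 2·arctan(d/2f) we get f = d / (2·tan(α/2)).
With d = 15.8644 mm and α/2 = 11°, tan(α/2) ≈ 0.19438, so f ≈ 15.8644 / 0.38876 ≈ 40.8077 mm.

40.81 mm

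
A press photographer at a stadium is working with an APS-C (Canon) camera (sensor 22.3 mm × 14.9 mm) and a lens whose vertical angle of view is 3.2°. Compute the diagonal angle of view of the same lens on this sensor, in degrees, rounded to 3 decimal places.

5.757°

From the vertical AOV: f = 14.9 / (2·tan(1.6°)) = 14.9 / 0.05587 ≈ 266.7141 mm.
Sensor diagonal = √(22.3² + 14.9²) = √719.3000 ≈ 26.8198 mm.
Diagonal AOV = 2·arctan(26.8198 / (2 × 266.7141)) = 2·arctan(0.05028) ≈ 5.7566°.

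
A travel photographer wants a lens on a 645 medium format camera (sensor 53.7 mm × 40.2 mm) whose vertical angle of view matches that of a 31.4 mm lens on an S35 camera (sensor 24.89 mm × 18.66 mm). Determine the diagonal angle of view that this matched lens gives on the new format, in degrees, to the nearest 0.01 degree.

52.75°

Equal vertical AOV ⇒ f₂ = f₁ · 40.2/18.66 = 31.4 × 2.15434 ≈ 67.6463 mm.
Sensor diagonal = √(53.7² + 40.2²) = √4499.7300 ≈ 67.0800 mm.
Diagonal AOV on the new format = 2·arctan(67.0800 / (2 × 67.6463)) = 2·arctan(0.49581) ≈ 52.7458°.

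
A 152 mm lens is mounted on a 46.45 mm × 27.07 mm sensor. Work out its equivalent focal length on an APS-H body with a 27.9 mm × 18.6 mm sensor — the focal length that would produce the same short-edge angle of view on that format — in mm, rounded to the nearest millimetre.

Equal angle of view means equal height/f ratio, so f₂ = f₁ · (height₂/height₁) = 152 × 18.6/27.07.
f₂ = 152 × 0.68711 ≈ 104.440 mm.

104 mm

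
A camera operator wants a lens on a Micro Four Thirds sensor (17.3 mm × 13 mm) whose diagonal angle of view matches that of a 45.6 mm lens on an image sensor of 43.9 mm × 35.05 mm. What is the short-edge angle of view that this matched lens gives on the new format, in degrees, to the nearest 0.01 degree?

Sensor diagonal = √(43.9² + 35.05²) = √3155.7125 ≈ 56.1757 mm.
Sensor diagonal = √(17.3² + 13²) = √468.2900 ≈ 21.6400 mm.
Equal diagonal AOV ⇒ f₂ = f₁ · 21.6400/56.1757 = 45.6 × 0.38522 ≈ 17.5660 mm.
Short-edge AOV on the new format = 2·arctan(13 / (2 × 17.5660)) = 2·arctan(0.37003) ≈ 40.6122°.

40.61°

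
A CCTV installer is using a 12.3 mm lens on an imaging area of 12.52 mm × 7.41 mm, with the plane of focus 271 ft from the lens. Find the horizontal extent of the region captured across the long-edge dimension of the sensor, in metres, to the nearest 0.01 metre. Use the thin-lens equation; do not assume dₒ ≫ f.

84.07 m

dₒ: 271 ft × 304.8 mm/ft = 82600.80 mm.
Similar triangles through the lens centre give W/dₒ = w/dᵢ; with 1/f = 1/dₒ + 1/dᵢ this gives W = w·(dₒ − f)/f.
W = 12.52 mm × (82600.8 − 12.3) / 12.3 = 12.52 × 6714.5120 ≈ 84065.690 mm = 84.0657 m.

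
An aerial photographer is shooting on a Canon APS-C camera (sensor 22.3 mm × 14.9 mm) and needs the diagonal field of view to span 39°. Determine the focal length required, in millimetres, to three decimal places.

37.868 mm

Sensor diagonal = √(22.3² + 14.9²) = √719.3000 ≈ 26.8198 mm.
From α = 2·arctan(d/2f) we get f = d / (2·tan(α/2)).
With d = 26.8198 mm and α/2 = 19.5°, tan(α/2) ≈ 0.35412, so f ≈ 26.8198 / 0.70824 ≈ 37.8683 mm.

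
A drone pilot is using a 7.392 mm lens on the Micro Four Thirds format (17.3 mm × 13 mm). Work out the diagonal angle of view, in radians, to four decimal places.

1.9429 rad

Sensor diagonal = √(17.3² + 13²) = √468.2900 ≈ 21.6400 mm.
Angle of view α = 2·arctan(d/2f) with d = 21.6400 mm and f = 7.392 mm.
d/2f = 1.46375; arctan(1.46375) ≈ 0.9714 rad, so α ≈ 1.9429 rad.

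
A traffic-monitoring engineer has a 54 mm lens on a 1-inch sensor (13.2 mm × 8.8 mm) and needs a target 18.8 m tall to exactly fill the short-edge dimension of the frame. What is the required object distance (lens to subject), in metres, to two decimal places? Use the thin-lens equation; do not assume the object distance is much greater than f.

W: 18.8 m = 18800 mm.
Magnification m = h/W = dᵢ/dₒ; combined with 1/f = 1/dₒ + 1/dᵢ this gives dₒ = f·(1 + W/h).
dₒ = 54 mm × (1 + 18800/8.8) = 54 × 2137.3636 ≈ 115417.636 mm = 115.418 m.

115.42 m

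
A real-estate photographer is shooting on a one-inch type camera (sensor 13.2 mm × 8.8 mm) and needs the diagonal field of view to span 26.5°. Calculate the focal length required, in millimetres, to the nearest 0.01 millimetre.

Sensor diagonal = √(13.2² + 8.8²) = √251.6800 ≈ 15.8644 mm.
From α = 2·arctan(d/2f) we get f = d / (2·tan(α/2)).
With d = 15.8644 mm and α/2 = 13.25°, tan(α/2) ≈ 0.23547, so f ≈ 15.8644 / 0.47094 ≈ 33.6869 mm.

33.69 mm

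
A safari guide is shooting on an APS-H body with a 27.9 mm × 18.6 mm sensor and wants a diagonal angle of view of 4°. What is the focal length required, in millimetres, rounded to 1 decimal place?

Sensor diagonal = √(27.9² + 18.6²) = √1124.3700 ≈ 33.5316 mm.
From α = 2·arctan(d/2f) we get f = d / (2·tan(α/2)).
With d = 33.5316 mm and α/2 = 2°, tan(α/2) ≈ 0.03492, so f ≈ 33.5316 / 0.06984 ≈ 480.1101 mm.

480.1 mm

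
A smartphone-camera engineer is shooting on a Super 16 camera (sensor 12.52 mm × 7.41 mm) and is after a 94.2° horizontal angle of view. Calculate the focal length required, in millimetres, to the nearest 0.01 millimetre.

5.82 mm

From α = 2·arctan(w/2f) we get f = w / (2·tan(α/2)).
With w = 12.52 mm and α/2 = 47.1°, tan(α/2) ≈ 1.07613, so f ≈ 12.52 / 2.15226 ≈ 5.8172 mm.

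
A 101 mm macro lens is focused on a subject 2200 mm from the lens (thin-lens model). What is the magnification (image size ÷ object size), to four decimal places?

Thin lens: 1/f = 1/dₒ + 1/dᵢ → 1/dᵢ = 1/101 − 1/2200 = 0.0094464 mm⁻¹, so dᵢ ≈ 105.8599 mm.
Magnification m = dᵢ/dₒ = 105.8599/2200 ≈ 0.04812.

0.0481×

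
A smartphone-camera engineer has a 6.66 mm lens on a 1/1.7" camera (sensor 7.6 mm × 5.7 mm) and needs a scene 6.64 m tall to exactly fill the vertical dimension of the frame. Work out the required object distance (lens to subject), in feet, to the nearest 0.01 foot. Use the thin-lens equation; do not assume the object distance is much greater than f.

25.48 ft

W: 6.64 m = 6640 mm.
Magnification m = h/W = dᵢ/dₒ; combined with 1/f = 1/dₒ + 1/dᵢ this gives dₒ = f·(1 + W/h).
dₒ = 6.66 mm × (1 + 6640/5.7) = 6.66 × 1165.9123 ≈ 7764.976 mm = 7764.976/304.8 ft = 25.4756 ft.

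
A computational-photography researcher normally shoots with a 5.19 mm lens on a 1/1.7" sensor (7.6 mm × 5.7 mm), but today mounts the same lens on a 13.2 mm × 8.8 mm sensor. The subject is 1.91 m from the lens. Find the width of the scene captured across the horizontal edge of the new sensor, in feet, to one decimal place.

The focal length stays 5.19 mm; the relevant sensor dimension is now w = 13.2 mm. Object distance dₒ = 1.91 m = 1910 mm.
Thin-lens field width W = w·(dₒ − f)/f = 13.2 × (1910 − 5.19)/5.19 ≈ 4844.603 mm = 4844.603/304.8 ft = 15.8944 ft.

15.9 ft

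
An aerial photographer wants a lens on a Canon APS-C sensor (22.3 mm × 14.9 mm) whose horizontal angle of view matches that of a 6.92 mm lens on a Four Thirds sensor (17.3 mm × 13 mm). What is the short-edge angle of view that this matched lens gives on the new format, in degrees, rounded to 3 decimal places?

79.737°

Equal horizontal AOV ⇒ f₂ = f₁ · 22.3/17.3 = 6.92 × 1.28902 ≈ 8.9200 mm.
Short-edge AOV on the new format = 2·arctan(14.9 / (2 × 8.9200)) = 2·arctan(0.83520) ≈ 79.7374°.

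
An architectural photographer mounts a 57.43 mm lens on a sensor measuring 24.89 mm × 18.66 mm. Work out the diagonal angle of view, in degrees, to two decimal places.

30.31°

Sensor diagonal = √(24.89² + 18.66²) = √967.7077 ≈ 31.1080 mm.
Angle of view α = 2·arctan(d/2f) with d = 31.1080 mm and f = 57.43 mm.
d/2f = 0.27083; arctan(0.27083) ≈ 15.1541°, so α ≈ 30.3082°.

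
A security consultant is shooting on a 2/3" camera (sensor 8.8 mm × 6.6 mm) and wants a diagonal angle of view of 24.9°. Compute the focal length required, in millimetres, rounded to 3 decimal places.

24.912 mm

Sensor diagonal = √(8.8² + 6.6²) = √121.0000 ≈ 11.0000 mm.
From α = 2·arctan(d/2f) we get f = d / (2·tan(α/2)).
With d = 11.0000 mm and α/2 = 12.45°, tan(α/2) ≈ 0.22078, so f ≈ 11.0000 / 0.44156 ≈ 24.9118 mm.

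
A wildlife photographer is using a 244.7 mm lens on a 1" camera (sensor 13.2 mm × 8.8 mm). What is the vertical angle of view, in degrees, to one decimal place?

2.1°

Angle of view α = 2·arctan(h/2f) with h = 8.8 mm and f = 244.7 mm.
h/2f = 0.01798; arctan(0.01798) ≈ 1.0301°, so α ≈ 2.0603°.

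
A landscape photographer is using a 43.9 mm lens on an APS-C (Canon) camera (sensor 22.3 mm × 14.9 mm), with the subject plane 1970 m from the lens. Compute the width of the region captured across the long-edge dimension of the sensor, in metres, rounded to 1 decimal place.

dₒ: 1970 m = 1.97e+06 mm.
Similar triangles through the lens centre give W/dₒ = w/dᵢ; with 1/f = 1/dₒ + 1/dᵢ this gives W = w·(dₒ − f)/f.
W = 22.3 mm × (1.97e+06 − 43.9) / 43.9 = 22.3 × 44873.7153 ≈ 1000683.850 mm = 1000.68 m.

1000.7 m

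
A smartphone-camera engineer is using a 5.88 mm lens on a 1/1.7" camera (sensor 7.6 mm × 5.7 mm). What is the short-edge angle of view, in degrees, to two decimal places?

51.72°

Angle of view α = 2·arctan(h/2f) with h = 5.7 mm and f = 5.88 mm.
h/2f = 0.48469; arctan(0.48469) ≈ 25.8592°, so α ≈ 51.7184°.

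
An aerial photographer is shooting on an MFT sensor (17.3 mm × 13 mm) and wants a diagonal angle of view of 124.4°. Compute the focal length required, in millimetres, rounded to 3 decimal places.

Sensor diagonal = √(17.3² + 13²) = √468.2900 ≈ 21.6400 mm.
From α = 2·arctan(d/2f) we get f = d / (2·tan(α/2)).
With d = 21.6400 mm and α/2 = 62.2°, tan(α/2) ≈ 1.89667, so f ≈ 21.6400 / 3.79334 ≈ 5.7047 mm.

5.705 mm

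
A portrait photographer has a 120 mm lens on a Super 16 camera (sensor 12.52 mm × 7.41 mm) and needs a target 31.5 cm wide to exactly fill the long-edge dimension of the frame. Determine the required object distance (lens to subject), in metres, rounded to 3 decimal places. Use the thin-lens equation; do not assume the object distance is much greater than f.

3.139 m

W: 31.5 cm = 315 mm.
Magnification m = w/W = dᵢ/dₒ; combined with 1/f = 1/dₒ + 1/dᵢ this gives dₒ = f·(1 + W/w).
dₒ = 120 mm × (1 + 315/12.52) = 120 × 26.1597 ≈ 3139.169 mm = 3.13917 m.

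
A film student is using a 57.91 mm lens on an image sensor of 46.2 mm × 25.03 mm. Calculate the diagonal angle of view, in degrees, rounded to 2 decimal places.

Sensor diagonal = √(46.2² + 25.03²) = √2760.9409 ≈ 52.5447 mm.
Angle of view α = 2·arctan(d/2f) with d = 52.5447 mm and f = 57.91 mm.
d/2f = 0.45368; arctan(0.45368) ≈ 24.4026°, so α ≈ 48.8052°.

48.81°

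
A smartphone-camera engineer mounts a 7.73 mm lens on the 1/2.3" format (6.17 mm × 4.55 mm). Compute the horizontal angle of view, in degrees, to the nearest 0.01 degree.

Angle of view α = 2·arctan(w/2f) with w = 6.17 mm and f = 7.73 mm.
w/2f = 0.39909; arctan(0.39909) ≈ 21.7567°, so α ≈ 43.5133°.

43.51°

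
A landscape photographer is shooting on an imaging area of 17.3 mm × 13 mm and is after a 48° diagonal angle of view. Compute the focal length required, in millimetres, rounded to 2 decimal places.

24.30 mm

Sensor diagonal = √(17.3² + 13²) = √468.2900 ≈ 21.6400 mm.
From α = 2·arctan(d/2f) we get f = d / (2·tan(α/2)).
With d = 21.6400 mm and α/2 = 24°, tan(α/2) ≈ 0.44523, so f ≈ 21.6400 / 0.89046 ≈ 24.3021 mm.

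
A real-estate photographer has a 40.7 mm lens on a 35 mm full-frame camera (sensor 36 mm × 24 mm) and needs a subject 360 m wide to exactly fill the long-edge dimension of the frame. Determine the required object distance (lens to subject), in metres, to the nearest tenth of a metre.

407.0 m

W: 360 m = 360000 mm.
Magnification m = w/W = dᵢ/dₒ; combined with 1/f = 1/dₒ + 1/dᵢ this gives dₒ = f·(1 + W/w).
dₒ = 40.7 mm × (1 + 360000/36) = 40.7 × 10001.0000 ≈ 407040.700 mm = 407.041 m.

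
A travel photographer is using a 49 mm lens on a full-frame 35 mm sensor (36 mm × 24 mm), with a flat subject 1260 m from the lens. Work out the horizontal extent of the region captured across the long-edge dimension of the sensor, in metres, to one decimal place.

925.7 m

dₒ: 1260 m = 1.26e+06 mm.
Similar triangles through the lens centre give W/dₒ = w/dᵢ; with 1/f = 1/dₒ + 1/dᵢ this gives W = w·(dₒ − f)/f.
W = 36 mm × (1.26e+06 − 49) / 49 = 36 × 25713.2857 ≈ 925678.286 mm = 925.678 m.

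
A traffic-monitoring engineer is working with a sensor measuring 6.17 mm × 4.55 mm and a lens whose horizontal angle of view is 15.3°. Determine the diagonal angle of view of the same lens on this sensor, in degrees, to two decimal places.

From the horizontal AOV: f = 6.17 / (2·tan(7.65°)) = 6.17 / 0.26863 ≈ 22.9681 mm.
Sensor diagonal = √(6.17² + 4.55²) = √58.7714 ≈ 7.6663 mm.
Diagonal AOV = 2·arctan(7.6663 / (2 × 22.9681)) = 2·arctan(0.16689) ≈ 18.9495°.

18.95°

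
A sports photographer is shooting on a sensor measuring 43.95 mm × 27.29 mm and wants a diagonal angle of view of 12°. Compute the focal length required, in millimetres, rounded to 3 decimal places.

246.105 mm

Sensor diagonal = √(43.95² + 27.29²) = √2676.3466 ≈ 51.7334 mm.
From α = 2·arctan(d/2f) we get f = d / (2·tan(α/2)).
With d = 51.7334 mm and α/2 = 6°, tan(α/2) ≈ 0.10510, so f ≈ 51.7334 / 0.21021 ≈ 246.1053 mm.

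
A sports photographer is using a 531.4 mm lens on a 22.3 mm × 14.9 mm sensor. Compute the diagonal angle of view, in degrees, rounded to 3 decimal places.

Sensor diagonal = √(22.3² + 14.9²) = √719.3000 ≈ 26.8198 mm.
Angle of view α = 2·arctan(d/2f) with d = 26.8198 mm and f = 531.4 mm.
d/2f = 0.02524; arctan(0.02524) ≈ 1.4456°, so α ≈ 2.8911°.

2.891°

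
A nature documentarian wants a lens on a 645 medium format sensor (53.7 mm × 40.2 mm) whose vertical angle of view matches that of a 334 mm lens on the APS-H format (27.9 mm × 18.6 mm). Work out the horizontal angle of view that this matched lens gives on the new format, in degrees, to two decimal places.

4.26°

Equal vertical AOV ⇒ f₂ = f₁ · 40.2/18.6 = 334 × 2.16129 ≈ 721.8710 mm.
Horizontal AOV on the new format = 2·arctan(53.7 / (2 × 721.8710)) = 2·arctan(0.03720) ≈ 4.2603°.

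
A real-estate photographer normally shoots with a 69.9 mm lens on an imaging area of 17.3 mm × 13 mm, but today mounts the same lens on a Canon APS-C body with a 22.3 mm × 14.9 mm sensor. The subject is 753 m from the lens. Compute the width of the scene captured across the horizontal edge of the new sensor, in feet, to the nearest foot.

The focal length stays 69.9 mm; the relevant sensor dimension is now w = 22.3 mm. Object distance dₒ = 753 m = 753000 mm.
Thin-lens field width W = w·(dₒ − f)/f = 22.3 × (753000 − 69.9)/69.9 ≈ 240205.168 mm = 240205.168/304.8 ft = 788.075 ft.

788 ft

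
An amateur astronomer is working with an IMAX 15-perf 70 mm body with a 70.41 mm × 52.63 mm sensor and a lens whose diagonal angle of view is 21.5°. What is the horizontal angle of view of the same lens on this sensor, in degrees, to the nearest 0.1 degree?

17.3°

Sensor diagonal = √(70.41² + 52.63²) = √7727.4850 ≈ 87.9061 mm.
From the diagonal AOV: f = 87.9061 / (2·tan(10.75°)) = 87.9061 / 0.37971 ≈ 231.5074 mm.
Horizontal AOV = 2·arctan(70.41 / (2 × 231.5074)) = 2·arctan(0.15207) ≈ 17.2933°.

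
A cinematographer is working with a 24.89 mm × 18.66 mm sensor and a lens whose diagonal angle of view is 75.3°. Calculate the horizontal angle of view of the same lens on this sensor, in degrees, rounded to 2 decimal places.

Sensor diagonal = √(24.89² + 18.66²) = √967.7077 ≈ 31.1080 mm.
From the diagonal AOV: f = 31.1080 / (2·tan(37.65°)) = 31.1080 / 1.54299 ≈ 20.1609 mm.
Horizontal AOV = 2·arctan(24.89 / (2 × 20.1609)) = 2·arctan(0.61729) ≈ 63.3728°.

63.37°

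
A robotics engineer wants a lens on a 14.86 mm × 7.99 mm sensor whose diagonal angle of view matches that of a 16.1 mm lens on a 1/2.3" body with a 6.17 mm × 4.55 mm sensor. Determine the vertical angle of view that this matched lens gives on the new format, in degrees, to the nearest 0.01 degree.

12.87°

Sensor diagonal = √(6.17² + 4.55²) = √58.7714 ≈ 7.6663 mm.
Sensor diagonal = √(14.86² + 7.99²) = √284.6597 ≈ 16.8719 mm.
Equal diagonal AOV ⇒ f₂ = f₁ · 16.8719/7.6663 = 16.1 × 2.20080 ≈ 35.4328 mm.
Vertical AOV on the new format = 2·arctan(7.99 / (2 × 35.4328)) = 2·arctan(0.11275) ≈ 12.8657°.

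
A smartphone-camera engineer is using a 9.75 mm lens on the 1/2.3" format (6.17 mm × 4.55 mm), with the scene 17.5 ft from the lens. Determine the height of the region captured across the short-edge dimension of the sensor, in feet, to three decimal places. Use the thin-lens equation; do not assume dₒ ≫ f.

dₒ: 17.5 ft × 304.8 mm/ft = 5334.00 mm.
Similar triangles through the lens centre give W/dₒ = h/dᵢ; with 1/f = 1/dₒ + 1/dᵢ this gives W = h·(dₒ − f)/f.
W = 4.55 mm × (5334 − 9.75) / 9.75 = 4.55 × 546.0769 ≈ 2484.650 mm = 2484.650/304.8 ft = 8.15174 ft.

8.152 ft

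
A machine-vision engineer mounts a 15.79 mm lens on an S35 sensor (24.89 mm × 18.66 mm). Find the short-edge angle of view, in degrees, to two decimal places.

61.16°

Angle of view α = 2·arctan(h/2f) with h = 18.66 mm and f = 15.79 mm.
h/2f = 0.59088; arctan(0.59088) ≈ 30.5780°, so α ≈ 61.1560°.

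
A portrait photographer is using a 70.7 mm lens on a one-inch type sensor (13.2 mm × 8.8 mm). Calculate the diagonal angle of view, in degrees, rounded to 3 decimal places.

Sensor diagonal = √(13.2² + 8.8²) = √251.6800 ≈ 15.8644 mm.
Angle of view α = 2·arctan(d/2f) with d = 15.8644 mm and f = 70.7 mm.
d/2f = 0.11220; arctan(0.11220) ≈ 6.4016°, so α ≈ 12.8031°.

12.803°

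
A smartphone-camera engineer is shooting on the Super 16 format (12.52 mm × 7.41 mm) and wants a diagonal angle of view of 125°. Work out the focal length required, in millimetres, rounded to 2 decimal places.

3.79 mm

Sensor diagonal = √(12.52² + 7.41²) = √211.6585 ≈ 14.5485 mm.
From α = 2·arctan(d/2f) we get f = d / (2·tan(α/2)).
With d = 14.5485 mm and α/2 = 62.5°, tan(α/2) ≈ 1.92098, so f ≈ 14.5485 / 3.84196 ≈ 3.7867 mm.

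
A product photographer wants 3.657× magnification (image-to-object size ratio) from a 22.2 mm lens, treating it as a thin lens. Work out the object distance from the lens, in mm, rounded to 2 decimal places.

28.27 mm

With m = dᵢ/dₒ and 1/f = 1/dₒ + 1/dᵢ, substituting dᵢ = m·dₒ gives 1/f = (1 + 1/m)/dₒ, hence dₒ = f·(1 + 1/m).
dₒ = 22.2 × (1 + 1/3.657) = 22.2 × 1.27345 ≈ 28.271 mm.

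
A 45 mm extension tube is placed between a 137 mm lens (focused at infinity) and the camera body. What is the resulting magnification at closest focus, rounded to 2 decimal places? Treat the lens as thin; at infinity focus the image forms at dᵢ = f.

The tube moves the image plane from f to f + e, so dᵢ = 137 + 45 = 182 mm. Focus is achieved when 1/f = 1/dₒ + 1/dᵢ, giving dₒ = 1/(1/f − 1/(f+e)).
Magnification m = dᵢ/dₒ = (f+e)·(1/f − 1/(f+e)) = e/f = 45/137 ≈ 0.3285.

0.33×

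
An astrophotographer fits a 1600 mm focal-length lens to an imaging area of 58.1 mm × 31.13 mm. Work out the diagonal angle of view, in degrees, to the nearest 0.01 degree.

Sensor diagonal = √(58.1² + 31.13²) = √4344.6869 ≈ 65.9142 mm.
Angle of view α = 2·arctan(d/2f) with d = 65.9142 mm and f = 1600 mm.
d/2f = 0.02060; arctan(0.02060) ≈ 1.1800°, so α ≈ 2.3600°.

2.36°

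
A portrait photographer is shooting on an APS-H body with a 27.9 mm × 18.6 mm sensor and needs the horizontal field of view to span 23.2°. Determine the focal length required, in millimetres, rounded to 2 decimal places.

67.96 mm

From α = 2·arctan(w/2f) we get f = w / (2·tan(α/2)).
With w = 27.9 mm and α/2 = 11.6°, tan(α/2) ≈ 0.20527, so f ≈ 27.9 / 0.41054 ≈ 67.9591 mm.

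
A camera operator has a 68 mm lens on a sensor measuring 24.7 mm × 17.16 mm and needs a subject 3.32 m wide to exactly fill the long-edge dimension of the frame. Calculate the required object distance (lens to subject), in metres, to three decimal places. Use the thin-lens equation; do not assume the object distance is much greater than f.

9.208 m

W: 3.32 m = 3320 mm.
Magnification m = w/W = dᵢ/dₒ; combined with 1/f = 1/dₒ + 1/dᵢ this gives dₒ = f·(1 + W/w).
dₒ = 68 mm × (1 + 3320/24.7) = 68 × 135.4130 ≈ 9208.081 mm = 9.20808 m.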